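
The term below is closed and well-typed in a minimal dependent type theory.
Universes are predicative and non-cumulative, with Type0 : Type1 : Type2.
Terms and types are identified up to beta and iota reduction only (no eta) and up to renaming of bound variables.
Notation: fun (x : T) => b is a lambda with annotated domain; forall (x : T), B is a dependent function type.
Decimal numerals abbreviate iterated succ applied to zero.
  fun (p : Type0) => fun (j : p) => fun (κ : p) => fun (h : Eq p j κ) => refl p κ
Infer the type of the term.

the term's type:
  forall (p : Type0), forall (j : p), forall (κ : p), forall (h : Eq p j κ), Eq p κ κ


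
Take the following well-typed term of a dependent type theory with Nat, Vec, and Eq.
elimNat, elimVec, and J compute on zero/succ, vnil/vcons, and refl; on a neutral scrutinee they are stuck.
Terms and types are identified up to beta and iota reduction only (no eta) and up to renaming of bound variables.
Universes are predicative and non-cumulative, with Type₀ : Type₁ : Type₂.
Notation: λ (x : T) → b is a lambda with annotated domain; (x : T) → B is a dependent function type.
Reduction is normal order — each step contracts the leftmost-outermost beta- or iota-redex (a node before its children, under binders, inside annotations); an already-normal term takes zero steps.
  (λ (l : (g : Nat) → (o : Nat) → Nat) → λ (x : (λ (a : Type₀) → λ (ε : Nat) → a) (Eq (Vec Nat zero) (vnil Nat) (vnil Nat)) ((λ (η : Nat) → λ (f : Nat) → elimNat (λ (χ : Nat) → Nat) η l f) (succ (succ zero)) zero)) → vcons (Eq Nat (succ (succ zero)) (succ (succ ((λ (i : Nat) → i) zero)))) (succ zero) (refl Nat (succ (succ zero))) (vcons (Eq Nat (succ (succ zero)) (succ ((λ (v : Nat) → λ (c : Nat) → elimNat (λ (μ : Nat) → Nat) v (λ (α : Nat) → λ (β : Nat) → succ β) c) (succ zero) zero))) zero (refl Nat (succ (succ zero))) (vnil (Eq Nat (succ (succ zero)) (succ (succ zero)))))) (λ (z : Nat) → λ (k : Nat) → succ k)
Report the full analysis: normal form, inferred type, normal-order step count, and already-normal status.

reduced normal form:
  λ (l : Eq (Vec Nat zero) (vnil Nat) (vnil Nat)) → vcons (Eq Nat (succ (succ zero)) (succ (succ zero))) (succ zero) (refl Nat (succ (succ zero))) (vcons (Eq Nat (succ (succ zero)) (succ (succ zero))) zero (refl Nat (succ (succ zero))) (vnil (Eq Nat (succ (succ zero)) (succ (succ zero)))))
the term's type:
  (l : Eq (Vec Nat zero) (vnil Nat) (vnil Nat)) → Vec (Eq Nat (succ (succ zero)) (succ (succ zero))) (succ (succ zero))
normal-order step count: 7
term was already normal: no
first redex: a beta-redex


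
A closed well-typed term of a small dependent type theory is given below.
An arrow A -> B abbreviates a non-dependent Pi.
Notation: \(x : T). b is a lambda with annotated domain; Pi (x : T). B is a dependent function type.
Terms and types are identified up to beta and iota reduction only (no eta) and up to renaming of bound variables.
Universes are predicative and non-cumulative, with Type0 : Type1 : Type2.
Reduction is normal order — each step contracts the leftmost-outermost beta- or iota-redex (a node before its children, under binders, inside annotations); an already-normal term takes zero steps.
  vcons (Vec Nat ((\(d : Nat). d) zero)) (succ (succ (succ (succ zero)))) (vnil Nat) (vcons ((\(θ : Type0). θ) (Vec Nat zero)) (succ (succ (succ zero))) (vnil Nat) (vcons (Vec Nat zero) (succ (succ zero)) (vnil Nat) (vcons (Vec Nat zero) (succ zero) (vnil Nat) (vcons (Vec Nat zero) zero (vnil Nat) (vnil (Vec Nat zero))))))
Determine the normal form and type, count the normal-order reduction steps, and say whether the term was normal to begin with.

reduced normal form:
  vcons (Vec Nat zero) (succ (succ (succ (succ zero)))) (vnil Nat) (vcons (Vec Nat zero) (succ (succ (succ zero))) (vnil Nat) (vcons (Vec Nat zero) (succ (succ zero)) (vnil Nat) (vcons (Vec Nat zero) (succ zero) (vnil Nat) (vcons (Vec Nat zero) zero (vnil Nat) (vnil (Vec Nat zero))))))
type:
  Vec (Vec Nat zero) (succ (succ (succ (succ (succ zero)))))
reduction steps (normal order): 2
started in normal form: no
first contracted redex: a beta-redex


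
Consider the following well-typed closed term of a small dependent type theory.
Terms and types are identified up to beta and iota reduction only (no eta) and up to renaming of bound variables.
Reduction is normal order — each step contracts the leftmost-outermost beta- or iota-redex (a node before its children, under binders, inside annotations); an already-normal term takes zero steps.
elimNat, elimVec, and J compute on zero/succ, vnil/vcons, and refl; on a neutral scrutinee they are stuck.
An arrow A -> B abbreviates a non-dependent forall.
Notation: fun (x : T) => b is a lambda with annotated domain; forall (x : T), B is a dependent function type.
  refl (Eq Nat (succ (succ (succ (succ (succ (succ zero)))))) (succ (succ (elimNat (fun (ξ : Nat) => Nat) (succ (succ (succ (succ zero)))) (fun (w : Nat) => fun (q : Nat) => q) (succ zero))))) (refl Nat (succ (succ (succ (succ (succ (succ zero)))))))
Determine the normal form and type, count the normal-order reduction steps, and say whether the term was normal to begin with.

reduced normal form:
  refl (Eq Nat (succ (succ (succ (succ (succ (succ zero)))))) (succ (succ (succ (succ (succ (succ zero))))))) (refl Nat (succ (succ (succ (succ (succ (succ zero)))))))
inferred type:
  Eq (Eq Nat (succ (succ (succ (succ (succ (succ zero)))))) (succ (succ (succ (succ (succ (succ zero))))))) (refl Nat (succ (succ (succ (succ (succ (succ zero))))))) (refl Nat (succ (succ (succ (succ (succ (succ zero)))))))
steps to reach normal form (normal order): 4
already normal: no
first redex: an elimNat iota-redex


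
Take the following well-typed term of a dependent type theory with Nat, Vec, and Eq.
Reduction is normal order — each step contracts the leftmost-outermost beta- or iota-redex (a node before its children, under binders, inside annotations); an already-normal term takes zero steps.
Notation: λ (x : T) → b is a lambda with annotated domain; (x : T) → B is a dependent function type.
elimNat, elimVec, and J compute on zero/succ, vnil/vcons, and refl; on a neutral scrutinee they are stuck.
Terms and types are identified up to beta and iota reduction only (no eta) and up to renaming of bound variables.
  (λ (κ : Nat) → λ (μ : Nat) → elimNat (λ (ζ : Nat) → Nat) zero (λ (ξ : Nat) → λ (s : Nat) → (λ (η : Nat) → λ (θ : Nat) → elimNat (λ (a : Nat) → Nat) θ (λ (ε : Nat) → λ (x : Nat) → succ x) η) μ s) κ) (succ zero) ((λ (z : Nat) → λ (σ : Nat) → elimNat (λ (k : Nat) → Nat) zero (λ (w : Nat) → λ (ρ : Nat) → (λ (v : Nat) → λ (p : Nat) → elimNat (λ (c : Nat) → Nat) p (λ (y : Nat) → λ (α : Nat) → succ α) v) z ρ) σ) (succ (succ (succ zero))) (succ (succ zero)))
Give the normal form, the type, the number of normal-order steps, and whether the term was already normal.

reduced normal form:
  succ (succ (succ (succ (succ (succ zero)))))
type:
  Nat
reduction steps (normal order): 60
already normal: no
first redex: a beta-redex


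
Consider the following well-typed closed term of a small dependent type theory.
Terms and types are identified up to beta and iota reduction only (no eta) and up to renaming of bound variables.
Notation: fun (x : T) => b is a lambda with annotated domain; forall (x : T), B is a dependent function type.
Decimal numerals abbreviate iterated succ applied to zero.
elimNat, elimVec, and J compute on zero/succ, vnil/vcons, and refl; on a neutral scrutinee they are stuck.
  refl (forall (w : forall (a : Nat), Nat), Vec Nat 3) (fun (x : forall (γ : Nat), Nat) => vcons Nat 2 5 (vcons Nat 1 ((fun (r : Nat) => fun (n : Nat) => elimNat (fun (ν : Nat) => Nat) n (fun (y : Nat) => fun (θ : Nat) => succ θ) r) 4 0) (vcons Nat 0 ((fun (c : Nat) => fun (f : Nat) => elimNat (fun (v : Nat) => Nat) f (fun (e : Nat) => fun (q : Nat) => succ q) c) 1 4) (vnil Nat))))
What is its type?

inferred type:
  Eq (forall (w : forall (a : Nat), Nat), Vec Nat 3) (fun (x : forall (γ : Nat), Nat) => vcons Nat 2 5 (vcons Nat 1 4 (vcons Nat 0 5 (vnil Nat)))) (fun (r : forall (n : Nat), Nat) => vcons Nat 2 5 (vcons Nat 1 4 (vcons Nat 0 5 (vnil Nat))))


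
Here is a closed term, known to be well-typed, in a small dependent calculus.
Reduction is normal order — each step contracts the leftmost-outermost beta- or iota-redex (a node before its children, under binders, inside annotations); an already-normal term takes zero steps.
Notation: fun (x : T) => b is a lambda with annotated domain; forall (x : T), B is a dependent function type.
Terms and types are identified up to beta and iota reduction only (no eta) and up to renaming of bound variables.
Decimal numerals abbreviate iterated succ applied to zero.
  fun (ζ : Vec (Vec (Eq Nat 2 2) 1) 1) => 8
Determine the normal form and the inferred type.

resulting normal form:
  fun (ζ : Vec (Vec (Eq Nat 2 2) 1) 1) => 8
inferred type:
  forall (ζ : Vec (Vec (Eq Nat 2 2) 1) 1), Nat


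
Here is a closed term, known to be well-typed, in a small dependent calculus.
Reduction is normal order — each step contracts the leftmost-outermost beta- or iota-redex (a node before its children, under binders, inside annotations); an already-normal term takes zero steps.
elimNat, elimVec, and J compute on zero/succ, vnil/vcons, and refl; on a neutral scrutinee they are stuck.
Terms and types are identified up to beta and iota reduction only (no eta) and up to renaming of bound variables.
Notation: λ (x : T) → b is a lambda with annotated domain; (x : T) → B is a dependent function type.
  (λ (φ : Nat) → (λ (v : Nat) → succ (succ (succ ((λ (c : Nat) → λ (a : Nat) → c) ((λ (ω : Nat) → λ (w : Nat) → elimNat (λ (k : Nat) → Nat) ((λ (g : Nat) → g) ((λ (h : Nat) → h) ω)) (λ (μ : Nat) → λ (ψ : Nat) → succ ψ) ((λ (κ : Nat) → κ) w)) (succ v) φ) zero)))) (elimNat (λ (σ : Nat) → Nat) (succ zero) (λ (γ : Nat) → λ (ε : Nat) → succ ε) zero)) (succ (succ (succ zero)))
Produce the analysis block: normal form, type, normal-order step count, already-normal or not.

reduced normal form:
  succ (succ (succ (succ (succ (succ (succ (succ zero)))))))
inferred type:
  Nat
steps to reach normal form (normal order): 20
term was already normal: no
first redex: a beta-redex


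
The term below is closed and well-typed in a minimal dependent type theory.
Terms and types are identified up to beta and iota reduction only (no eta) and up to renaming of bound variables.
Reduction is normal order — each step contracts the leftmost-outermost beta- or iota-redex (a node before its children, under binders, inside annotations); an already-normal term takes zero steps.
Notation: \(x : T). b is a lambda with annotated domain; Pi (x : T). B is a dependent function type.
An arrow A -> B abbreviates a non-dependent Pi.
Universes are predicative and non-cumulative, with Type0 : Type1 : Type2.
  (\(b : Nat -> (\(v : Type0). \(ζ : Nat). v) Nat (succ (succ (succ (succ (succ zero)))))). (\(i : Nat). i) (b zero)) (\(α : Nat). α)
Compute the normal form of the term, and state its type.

reduced normal form:
  zero
inferred type:
  Nat
observation: the leftmost-outermost redex is a beta-redex, and normalization takes 3 steps.


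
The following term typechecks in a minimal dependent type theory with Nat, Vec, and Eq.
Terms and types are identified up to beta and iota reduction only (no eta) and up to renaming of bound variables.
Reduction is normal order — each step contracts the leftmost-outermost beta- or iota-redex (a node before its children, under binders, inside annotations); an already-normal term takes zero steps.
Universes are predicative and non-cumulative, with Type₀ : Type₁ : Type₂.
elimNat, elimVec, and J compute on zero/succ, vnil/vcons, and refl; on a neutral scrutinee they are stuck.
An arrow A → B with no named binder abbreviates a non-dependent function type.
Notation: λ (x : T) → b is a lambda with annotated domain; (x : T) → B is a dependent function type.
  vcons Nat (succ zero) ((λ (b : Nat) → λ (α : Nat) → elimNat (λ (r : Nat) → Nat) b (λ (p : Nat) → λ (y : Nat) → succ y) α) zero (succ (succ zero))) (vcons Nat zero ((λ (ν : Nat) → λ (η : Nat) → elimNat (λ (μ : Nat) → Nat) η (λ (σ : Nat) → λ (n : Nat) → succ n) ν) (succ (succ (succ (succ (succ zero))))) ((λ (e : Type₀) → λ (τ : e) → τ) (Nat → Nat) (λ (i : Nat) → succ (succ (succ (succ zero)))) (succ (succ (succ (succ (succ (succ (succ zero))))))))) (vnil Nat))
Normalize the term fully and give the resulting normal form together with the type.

reduced normal form:
  vcons Nat (succ zero) (succ (succ zero)) (vcons Nat zero (succ (succ (succ (succ (succ (succ (succ (succ (succ zero))))))))) (vnil Nat))
inferred type:
  Vec Nat (succ (succ zero))


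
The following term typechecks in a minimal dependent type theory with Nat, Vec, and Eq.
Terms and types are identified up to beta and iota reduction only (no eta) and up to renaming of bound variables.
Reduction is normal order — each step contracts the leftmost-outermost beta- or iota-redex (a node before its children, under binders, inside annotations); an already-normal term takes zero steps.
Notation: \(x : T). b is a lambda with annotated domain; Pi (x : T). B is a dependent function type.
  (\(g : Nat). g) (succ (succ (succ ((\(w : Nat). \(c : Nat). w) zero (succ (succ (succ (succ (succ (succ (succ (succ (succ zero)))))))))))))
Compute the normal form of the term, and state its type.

reduced normal form:
  succ (succ (succ zero))
type:
  Nat
observation: contracting a beta-redex first, the term normalizes in 3 steps.


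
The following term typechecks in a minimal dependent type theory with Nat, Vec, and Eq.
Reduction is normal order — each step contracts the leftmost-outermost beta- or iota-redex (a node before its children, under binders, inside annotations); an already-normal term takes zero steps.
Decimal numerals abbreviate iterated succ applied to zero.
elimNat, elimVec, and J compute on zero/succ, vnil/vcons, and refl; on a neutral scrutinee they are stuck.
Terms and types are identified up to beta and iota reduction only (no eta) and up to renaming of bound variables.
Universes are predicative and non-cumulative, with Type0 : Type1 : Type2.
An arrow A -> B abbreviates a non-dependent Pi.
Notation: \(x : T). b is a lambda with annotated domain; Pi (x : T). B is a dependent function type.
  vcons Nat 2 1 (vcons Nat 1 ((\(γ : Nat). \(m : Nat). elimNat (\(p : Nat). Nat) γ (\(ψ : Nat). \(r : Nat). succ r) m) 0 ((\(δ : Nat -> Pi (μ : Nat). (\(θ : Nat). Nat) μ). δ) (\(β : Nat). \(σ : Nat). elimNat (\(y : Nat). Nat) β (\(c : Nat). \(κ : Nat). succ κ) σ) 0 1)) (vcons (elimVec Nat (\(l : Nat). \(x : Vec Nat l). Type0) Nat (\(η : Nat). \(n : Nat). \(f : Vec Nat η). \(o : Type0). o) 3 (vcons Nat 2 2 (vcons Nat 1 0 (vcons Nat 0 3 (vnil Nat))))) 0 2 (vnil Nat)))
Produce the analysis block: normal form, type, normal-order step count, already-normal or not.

reduced normal form:
  vcons Nat 2 1 (vcons Nat 1 1 (vcons Nat 0 2 (vnil Nat)))
the term's type:
  Vec Nat 3
reduction steps (normal order): 29
term was already normal: no
first redex: a beta-redex


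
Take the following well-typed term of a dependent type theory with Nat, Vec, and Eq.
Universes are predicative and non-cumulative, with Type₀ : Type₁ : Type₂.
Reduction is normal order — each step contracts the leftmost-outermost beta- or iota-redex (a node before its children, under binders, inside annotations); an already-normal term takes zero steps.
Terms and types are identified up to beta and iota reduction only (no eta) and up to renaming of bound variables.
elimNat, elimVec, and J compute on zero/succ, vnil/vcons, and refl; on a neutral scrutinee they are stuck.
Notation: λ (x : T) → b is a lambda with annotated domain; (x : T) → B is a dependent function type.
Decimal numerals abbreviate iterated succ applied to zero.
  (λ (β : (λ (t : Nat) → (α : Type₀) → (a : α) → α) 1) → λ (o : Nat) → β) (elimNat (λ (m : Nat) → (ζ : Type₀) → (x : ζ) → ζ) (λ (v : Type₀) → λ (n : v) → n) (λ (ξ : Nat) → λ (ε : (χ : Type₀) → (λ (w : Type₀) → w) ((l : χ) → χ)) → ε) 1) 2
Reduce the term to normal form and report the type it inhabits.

normal form:
  λ (β : Type₀) → λ (t : β) → t
inferred type:
  (β : Type₀) → (t : β) → β


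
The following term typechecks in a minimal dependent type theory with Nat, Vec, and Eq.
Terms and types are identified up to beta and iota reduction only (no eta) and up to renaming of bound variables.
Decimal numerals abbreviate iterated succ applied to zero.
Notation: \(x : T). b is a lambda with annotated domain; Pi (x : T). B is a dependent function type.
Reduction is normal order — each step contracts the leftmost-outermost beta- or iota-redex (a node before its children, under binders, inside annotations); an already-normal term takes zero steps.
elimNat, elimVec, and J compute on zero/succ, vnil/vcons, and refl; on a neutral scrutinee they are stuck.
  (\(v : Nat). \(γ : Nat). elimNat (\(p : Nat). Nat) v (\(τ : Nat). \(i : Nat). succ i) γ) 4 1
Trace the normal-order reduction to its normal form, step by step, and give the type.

normal-order reduction sequence:
  (\(v : Nat). \(γ : Nat). elimNat (\(p : Nat). Nat) v (\(τ : Nat). \(i : Nat). succ i) γ) 4 1
  ~> (\(v : Nat). elimNat (\(γ : Nat). Nat) 4 (\(p : Nat). \(τ : Nat). succ τ) v) 1
  ~> elimNat (\(v : Nat). Nat) 4 (\(γ : Nat). \(p : Nat). succ p) 1
  ~> (\(v : Nat). \(γ : Nat). succ γ) 0 (elimNat (\(p : Nat). Nat) 4 (\(τ : Nat). \(i : Nat). succ i) 0)
  ~> (\(v : Nat). succ v) (elimNat (\(γ : Nat). Nat) 4 (\(p : Nat). \(τ : Nat). succ τ) 0)
  ~> succ (elimNat (\(v : Nat). Nat) 4 (\(γ : Nat). \(p : Nat). succ p) 0)
  ~> 5
type:
  Nat


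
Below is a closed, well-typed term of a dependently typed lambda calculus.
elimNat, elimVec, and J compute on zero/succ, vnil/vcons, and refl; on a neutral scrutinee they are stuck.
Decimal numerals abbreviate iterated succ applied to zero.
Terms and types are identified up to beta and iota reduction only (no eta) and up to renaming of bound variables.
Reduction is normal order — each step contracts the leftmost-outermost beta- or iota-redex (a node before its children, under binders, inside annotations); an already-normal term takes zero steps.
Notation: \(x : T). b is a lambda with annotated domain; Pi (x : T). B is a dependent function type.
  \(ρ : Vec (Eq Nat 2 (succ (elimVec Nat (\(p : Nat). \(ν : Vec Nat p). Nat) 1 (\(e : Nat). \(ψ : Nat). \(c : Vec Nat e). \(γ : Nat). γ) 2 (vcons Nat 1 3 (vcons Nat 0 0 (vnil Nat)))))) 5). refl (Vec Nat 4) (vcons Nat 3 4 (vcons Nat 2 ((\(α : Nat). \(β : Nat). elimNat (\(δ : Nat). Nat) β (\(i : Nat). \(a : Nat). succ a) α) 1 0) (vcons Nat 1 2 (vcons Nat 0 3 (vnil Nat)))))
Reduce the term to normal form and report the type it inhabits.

normal form:
  \(ρ : Vec (Eq Nat 2 2) 5). refl (Vec Nat 4) (vcons Nat 3 4 (vcons Nat 2 1 (vcons Nat 1 2 (vcons Nat 0 3 (vnil Nat)))))
inferred type:
  Pi (ρ : Vec (Eq Nat 2 2) 5). Eq (Vec Nat 4) (vcons Nat 3 4 (vcons Nat 2 1 (vcons Nat 1 2 (vcons Nat 0 3 (vnil Nat))))) (vcons Nat 3 4 (vcons Nat 2 1 (vcons Nat 1 2 (vcons Nat 0 3 (vnil Nat)))))


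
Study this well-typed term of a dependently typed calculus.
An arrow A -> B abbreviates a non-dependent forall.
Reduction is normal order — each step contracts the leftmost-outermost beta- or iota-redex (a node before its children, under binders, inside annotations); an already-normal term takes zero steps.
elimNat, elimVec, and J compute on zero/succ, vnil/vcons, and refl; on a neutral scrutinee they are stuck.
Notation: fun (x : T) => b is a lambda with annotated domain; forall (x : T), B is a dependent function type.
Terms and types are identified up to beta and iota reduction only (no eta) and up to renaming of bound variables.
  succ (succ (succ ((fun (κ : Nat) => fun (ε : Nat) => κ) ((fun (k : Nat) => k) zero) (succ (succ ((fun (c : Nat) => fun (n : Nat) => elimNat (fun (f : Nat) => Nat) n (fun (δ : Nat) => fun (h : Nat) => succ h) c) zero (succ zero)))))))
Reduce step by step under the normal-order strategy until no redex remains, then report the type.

reduction (normal order):
  succ (succ (succ ((fun (κ : Nat) => fun (ε : Nat) => κ) ((fun (k : Nat) => k) zero) (succ (succ ((fun (c : Nat) => fun (n : Nat) => elimNat (fun (f : Nat) => Nat) n (fun (δ : Nat) => fun (h : Nat) => succ h) c) zero (succ zero)))))))
  ~> succ (succ (succ ((fun (κ : Nat) => (fun (ε : Nat) => ε) zero) (succ (succ ((fun (k : Nat) => fun (c : Nat) => elimNat (fun (n : Nat) => Nat) c (fun (f : Nat) => fun (δ : Nat) => succ δ) k) zero (succ zero)))))))
  ~> succ (succ (succ ((fun (κ : Nat) => κ) zero)))
  ~> succ (succ (succ zero))
inferred type:
  Nat


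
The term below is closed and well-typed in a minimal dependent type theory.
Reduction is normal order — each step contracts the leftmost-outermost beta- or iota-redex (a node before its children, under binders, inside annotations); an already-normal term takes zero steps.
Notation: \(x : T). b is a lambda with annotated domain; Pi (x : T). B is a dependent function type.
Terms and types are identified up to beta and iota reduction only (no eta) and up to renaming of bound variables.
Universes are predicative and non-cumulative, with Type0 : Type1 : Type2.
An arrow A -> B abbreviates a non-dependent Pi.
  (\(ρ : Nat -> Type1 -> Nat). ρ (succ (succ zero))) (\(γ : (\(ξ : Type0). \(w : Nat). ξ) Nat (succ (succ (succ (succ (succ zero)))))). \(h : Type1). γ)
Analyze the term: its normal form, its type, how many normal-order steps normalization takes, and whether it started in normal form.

normal form:
  \(ρ : Type1). succ (succ zero)
type:
  Type1 -> Nat
normal-order step count: 2
term was already normal: no
first redex: a beta-redex


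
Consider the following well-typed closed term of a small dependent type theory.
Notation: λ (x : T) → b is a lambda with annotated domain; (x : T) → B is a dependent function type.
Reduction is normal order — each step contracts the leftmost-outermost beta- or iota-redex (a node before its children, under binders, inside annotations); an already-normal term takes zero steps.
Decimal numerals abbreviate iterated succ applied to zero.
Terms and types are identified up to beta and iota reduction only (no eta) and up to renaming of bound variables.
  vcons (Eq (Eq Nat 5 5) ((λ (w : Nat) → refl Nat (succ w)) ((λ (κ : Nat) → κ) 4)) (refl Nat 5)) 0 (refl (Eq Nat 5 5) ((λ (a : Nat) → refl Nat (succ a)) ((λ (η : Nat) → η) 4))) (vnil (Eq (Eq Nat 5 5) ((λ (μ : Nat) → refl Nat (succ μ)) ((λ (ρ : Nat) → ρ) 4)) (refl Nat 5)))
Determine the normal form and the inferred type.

normal form:
  vcons (Eq (Eq Nat 5 5) (refl Nat 5) (refl Nat 5)) 0 (refl (Eq Nat 5 5) (refl Nat 5)) (vnil (Eq (Eq Nat 5 5) (refl Nat 5) (refl Nat 5)))
the term's type:
  Vec (Eq (Eq Nat 5 5) (refl Nat 5) (refl Nat 5)) 1


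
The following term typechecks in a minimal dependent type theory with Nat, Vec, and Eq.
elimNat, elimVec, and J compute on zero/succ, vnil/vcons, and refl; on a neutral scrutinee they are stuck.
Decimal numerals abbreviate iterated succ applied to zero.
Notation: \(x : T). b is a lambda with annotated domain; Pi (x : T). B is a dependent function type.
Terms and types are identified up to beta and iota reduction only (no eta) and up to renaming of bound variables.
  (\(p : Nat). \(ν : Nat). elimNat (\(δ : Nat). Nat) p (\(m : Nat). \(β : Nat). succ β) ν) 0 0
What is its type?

the term's type:
  Nat


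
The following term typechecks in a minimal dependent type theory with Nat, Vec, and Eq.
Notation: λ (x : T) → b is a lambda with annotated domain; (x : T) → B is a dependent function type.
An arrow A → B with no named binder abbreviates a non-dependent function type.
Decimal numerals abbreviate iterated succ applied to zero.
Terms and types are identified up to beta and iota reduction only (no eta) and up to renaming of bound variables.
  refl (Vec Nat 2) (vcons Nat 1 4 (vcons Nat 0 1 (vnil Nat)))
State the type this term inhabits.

the term's type:
  Eq (Vec Nat 2) (vcons Nat 1 4 (vcons Nat 0 1 (vnil Nat))) (vcons Nat 1 4 (vcons Nat 0 1 (vnil Nat)))


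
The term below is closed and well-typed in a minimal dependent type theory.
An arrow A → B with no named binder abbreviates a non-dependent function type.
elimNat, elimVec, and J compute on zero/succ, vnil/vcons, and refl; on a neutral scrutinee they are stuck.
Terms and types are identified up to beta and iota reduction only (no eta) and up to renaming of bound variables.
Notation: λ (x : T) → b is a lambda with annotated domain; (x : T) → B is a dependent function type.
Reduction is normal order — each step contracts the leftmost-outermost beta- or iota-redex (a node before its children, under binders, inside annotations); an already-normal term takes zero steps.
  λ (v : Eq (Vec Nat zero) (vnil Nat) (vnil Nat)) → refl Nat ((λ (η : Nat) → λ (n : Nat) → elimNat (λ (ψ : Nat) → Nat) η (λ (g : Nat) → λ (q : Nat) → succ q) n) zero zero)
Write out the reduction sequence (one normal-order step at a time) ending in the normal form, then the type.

normal-order reduction:
  λ (v : Eq (Vec Nat zero) (vnil Nat) (vnil Nat)) → refl Nat ((λ (η : Nat) → λ (n : Nat) → elimNat (λ (ψ : Nat) → Nat) η (λ (g : Nat) → λ (q : Nat) → succ q) n) zero zero)
  ~> λ (v : Eq (Vec Nat zero) (vnil Nat) (vnil Nat)) → refl Nat ((λ (η : Nat) → elimNat (λ (n : Nat) → Nat) zero (λ (ψ : Nat) → λ (g : Nat) → succ g) η) zero)
  ~> λ (v : Eq (Vec Nat zero) (vnil Nat) (vnil Nat)) → refl Nat (elimNat (λ (η : Nat) → Nat) zero (λ (n : Nat) → λ (ψ : Nat) → succ ψ) zero)
  ~> λ (v : Eq (Vec Nat zero) (vnil Nat) (vnil Nat)) → refl Nat zero
the term's type:
  Eq (Vec Nat zero) (vnil Nat) (vnil Nat) → Eq Nat zero zero


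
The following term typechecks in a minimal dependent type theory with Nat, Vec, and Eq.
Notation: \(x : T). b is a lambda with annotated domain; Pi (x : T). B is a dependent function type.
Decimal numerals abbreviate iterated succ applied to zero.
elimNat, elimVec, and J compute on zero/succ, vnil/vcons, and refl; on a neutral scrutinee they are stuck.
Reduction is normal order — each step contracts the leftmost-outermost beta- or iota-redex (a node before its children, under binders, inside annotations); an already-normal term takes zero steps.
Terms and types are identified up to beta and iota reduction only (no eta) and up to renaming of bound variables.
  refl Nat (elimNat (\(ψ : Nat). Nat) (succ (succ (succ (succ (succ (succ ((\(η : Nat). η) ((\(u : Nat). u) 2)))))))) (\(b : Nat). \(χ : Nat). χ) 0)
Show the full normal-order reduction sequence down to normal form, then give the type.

normal-order reduction:
  refl Nat (elimNat (\(ψ : Nat). Nat) (succ (succ (succ (succ (succ (succ ((\(η : Nat). η) ((\(u : Nat). u) 2)))))))) (\(b : Nat). \(χ : Nat). χ) 0)
  ~> refl Nat (succ (succ (succ (succ (succ (succ ((\(ψ : Nat). ψ) ((\(η : Nat). η) 2))))))))
  ~> refl Nat (succ (succ (succ (succ (succ (succ ((\(ψ : Nat). ψ) 2)))))))
  ~> refl Nat 8
the term's type:
  Eq Nat 8 8


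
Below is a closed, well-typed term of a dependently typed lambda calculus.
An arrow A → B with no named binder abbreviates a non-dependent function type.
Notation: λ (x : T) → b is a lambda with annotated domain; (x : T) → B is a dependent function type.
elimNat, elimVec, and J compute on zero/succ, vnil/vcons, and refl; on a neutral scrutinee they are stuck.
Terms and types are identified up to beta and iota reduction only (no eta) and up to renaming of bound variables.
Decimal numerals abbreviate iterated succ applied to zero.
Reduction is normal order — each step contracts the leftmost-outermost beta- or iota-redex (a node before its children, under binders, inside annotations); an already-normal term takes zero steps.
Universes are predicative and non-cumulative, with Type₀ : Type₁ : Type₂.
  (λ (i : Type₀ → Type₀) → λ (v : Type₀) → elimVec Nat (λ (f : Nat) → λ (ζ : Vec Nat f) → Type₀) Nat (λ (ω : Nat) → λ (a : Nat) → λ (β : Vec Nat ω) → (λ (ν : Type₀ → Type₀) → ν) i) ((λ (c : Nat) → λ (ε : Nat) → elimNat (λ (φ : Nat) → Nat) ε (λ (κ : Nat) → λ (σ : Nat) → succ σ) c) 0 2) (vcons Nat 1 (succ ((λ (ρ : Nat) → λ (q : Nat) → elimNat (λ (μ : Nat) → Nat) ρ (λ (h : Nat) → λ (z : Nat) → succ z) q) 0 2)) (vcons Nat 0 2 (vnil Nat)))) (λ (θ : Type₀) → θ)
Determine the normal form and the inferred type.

normal form:
  λ (i : Type₀) → Nat
inferred type:
  Type₀ → Type₀
observation: reduction starts at a beta-redex, and 14 normal-order steps reach the normal form.


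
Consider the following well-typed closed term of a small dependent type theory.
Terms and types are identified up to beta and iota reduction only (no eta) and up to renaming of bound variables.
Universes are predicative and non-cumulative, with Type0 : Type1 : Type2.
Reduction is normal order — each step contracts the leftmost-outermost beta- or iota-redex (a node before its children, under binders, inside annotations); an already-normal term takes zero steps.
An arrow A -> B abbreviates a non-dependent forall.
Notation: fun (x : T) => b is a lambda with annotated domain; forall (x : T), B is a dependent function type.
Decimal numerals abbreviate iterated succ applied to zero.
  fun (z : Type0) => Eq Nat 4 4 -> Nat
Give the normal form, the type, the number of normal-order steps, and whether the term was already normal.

normal form:
  fun (z : Type0) => Eq Nat 4 4 -> Nat
the term's type:
  Type0 -> Type0
normal-order step count: 0
already normal: yes


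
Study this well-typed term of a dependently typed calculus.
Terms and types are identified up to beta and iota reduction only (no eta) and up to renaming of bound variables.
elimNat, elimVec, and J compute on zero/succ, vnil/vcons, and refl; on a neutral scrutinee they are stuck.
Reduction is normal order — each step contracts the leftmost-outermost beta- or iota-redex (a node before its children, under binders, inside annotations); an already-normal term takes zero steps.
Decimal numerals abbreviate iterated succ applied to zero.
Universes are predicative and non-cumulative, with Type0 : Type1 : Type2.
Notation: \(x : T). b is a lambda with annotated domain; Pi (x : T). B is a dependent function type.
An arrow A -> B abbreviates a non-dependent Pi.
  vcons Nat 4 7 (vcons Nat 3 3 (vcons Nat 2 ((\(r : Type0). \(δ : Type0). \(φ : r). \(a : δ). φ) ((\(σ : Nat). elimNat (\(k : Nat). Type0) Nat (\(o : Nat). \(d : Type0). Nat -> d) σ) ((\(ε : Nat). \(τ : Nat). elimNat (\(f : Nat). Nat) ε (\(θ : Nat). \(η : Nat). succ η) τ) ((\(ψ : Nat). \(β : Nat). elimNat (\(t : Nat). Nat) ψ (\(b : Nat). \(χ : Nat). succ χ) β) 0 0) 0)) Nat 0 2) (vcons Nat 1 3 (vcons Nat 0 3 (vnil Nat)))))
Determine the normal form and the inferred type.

resulting normal form:
  vcons Nat 4 7 (vcons Nat 3 3 (vcons Nat 2 0 (vcons Nat 1 3 (vcons Nat 0 3 (vnil Nat)))))
inferred type:
  Vec Nat 5


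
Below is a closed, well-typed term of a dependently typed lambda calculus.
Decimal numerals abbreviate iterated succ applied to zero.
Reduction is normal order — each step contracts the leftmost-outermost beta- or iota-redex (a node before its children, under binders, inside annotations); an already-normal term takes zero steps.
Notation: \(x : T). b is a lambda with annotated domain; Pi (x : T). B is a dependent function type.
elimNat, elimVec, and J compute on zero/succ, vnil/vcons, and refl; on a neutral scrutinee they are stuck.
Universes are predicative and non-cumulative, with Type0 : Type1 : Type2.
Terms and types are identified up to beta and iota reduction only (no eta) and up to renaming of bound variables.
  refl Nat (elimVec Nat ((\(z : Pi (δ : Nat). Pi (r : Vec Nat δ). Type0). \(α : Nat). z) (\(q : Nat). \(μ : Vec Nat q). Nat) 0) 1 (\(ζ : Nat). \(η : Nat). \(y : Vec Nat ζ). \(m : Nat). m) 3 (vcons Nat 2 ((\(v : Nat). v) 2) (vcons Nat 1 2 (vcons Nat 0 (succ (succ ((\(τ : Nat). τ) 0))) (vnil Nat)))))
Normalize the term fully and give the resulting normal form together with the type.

resulting normal form:
  refl Nat 1
the term's type:
  Eq Nat 1 1
observation: normalization takes exactly 16 steps under the normal-order strategy.


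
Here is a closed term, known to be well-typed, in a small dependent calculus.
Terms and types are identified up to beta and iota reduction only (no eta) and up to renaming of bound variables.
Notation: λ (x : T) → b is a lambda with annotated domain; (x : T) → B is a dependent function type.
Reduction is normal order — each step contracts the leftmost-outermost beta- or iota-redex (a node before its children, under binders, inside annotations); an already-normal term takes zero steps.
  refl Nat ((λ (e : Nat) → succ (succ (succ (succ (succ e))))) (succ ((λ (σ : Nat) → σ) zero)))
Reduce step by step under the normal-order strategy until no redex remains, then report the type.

reduction (normal order):
  refl Nat ((λ (e : Nat) → succ (succ (succ (succ (succ e))))) (succ ((λ (σ : Nat) → σ) zero)))
  ~> refl Nat (succ (succ (succ (succ (succ (succ ((λ (e : Nat) → e) zero)))))))
  ~> refl Nat (succ (succ (succ (succ (succ (succ zero))))))
inferred type:
  Eq Nat (succ (succ (succ (succ (succ (succ zero)))))) (succ (succ (succ (succ (succ (succ zero))))))


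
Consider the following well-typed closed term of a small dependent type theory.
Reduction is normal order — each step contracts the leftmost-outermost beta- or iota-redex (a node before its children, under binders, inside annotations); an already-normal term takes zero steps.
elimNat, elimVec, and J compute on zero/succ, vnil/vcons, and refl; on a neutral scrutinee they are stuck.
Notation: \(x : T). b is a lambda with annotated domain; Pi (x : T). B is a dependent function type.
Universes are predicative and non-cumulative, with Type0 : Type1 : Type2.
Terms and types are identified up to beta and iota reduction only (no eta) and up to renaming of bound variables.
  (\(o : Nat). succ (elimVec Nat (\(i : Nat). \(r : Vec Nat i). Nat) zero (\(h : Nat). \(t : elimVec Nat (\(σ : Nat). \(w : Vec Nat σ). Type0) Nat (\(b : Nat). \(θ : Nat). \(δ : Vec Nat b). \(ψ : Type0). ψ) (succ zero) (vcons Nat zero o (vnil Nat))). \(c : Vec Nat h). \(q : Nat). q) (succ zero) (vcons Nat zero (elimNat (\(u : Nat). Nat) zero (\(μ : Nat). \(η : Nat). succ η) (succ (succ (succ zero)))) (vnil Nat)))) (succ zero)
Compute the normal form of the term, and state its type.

normal form:
  succ zero
the term's type:
  Nat
observation: the first redex contracted is a beta-redex; the normal form is reached in 7 normal-order steps.


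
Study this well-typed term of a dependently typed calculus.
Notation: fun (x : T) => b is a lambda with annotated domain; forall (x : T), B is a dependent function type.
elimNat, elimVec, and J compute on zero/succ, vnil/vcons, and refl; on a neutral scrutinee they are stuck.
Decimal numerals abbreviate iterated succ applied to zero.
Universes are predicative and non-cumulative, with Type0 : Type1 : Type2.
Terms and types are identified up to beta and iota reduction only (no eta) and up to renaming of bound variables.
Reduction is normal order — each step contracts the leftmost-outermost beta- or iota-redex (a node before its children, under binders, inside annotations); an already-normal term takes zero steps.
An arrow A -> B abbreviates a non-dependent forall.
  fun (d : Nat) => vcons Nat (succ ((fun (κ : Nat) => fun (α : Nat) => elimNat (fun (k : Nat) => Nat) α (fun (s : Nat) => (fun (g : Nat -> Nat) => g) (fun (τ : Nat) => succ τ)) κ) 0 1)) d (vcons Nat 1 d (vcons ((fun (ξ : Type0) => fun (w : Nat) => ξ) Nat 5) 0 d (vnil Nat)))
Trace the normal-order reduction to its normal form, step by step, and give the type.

normal-order reduction sequence:
  fun (d : Nat) => vcons Nat (succ ((fun (κ : Nat) => fun (α : Nat) => elimNat (fun (k : Nat) => Nat) α (fun (s : Nat) => (fun (g : Nat -> Nat) => g) (fun (τ : Nat) => succ τ)) κ) 0 1)) d (vcons Nat 1 d (vcons ((fun (ξ : Type0) => fun (w : Nat) => ξ) Nat 5) 0 d (vnil Nat)))
  ~> fun (d : Nat) => vcons Nat (succ ((fun (κ : Nat) => elimNat (fun (α : Nat) => Nat) κ (fun (k : Nat) => (fun (s : Nat -> Nat) => s) (fun (g : Nat) => succ g)) 0) 1)) d (vcons Nat 1 d (vcons ((fun (τ : Type0) => fun (ξ : Nat) => τ) Nat 5) 0 d (vnil Nat)))
  ~> fun (d : Nat) => vcons Nat (succ (elimNat (fun (κ : Nat) => Nat) 1 (fun (α : Nat) => (fun (k : Nat -> Nat) => k) (fun (s : Nat) => succ s)) 0)) d (vcons Nat 1 d (vcons ((fun (g : Type0) => fun (τ : Nat) => g) Nat 5) 0 d (vnil Nat)))
  ~> fun (d : Nat) => vcons Nat 2 d (vcons Nat 1 d (vcons ((fun (κ : Type0) => fun (α : Nat) => κ) Nat 5) 0 d (vnil Nat)))
  ~> fun (d : Nat) => vcons Nat 2 d (vcons Nat 1 d (vcons ((fun (κ : Nat) => Nat) 5) 0 d (vnil Nat)))
  ~> fun (d : Nat) => vcons Nat 2 d (vcons Nat 1 d (vcons Nat 0 d (vnil Nat)))
inferred type:
  Nat -> Vec Nat 3


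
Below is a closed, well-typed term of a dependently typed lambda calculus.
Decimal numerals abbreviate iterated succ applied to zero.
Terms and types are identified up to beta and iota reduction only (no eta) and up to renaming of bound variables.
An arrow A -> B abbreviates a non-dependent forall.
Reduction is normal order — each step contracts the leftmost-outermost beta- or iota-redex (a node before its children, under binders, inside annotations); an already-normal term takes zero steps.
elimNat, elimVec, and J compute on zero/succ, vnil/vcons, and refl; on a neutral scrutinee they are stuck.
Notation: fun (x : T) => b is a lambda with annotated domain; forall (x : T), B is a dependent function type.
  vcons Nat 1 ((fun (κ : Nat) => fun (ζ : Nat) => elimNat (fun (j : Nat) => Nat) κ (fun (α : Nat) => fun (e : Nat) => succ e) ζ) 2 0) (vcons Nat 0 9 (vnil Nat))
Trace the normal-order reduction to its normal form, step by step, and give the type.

reduction (normal order):
  vcons Nat 1 ((fun (κ : Nat) => fun (ζ : Nat) => elimNat (fun (j : Nat) => Nat) κ (fun (α : Nat) => fun (e : Nat) => succ e) ζ) 2 0) (vcons Nat 0 9 (vnil Nat))
  ~> vcons Nat 1 ((fun (κ : Nat) => elimNat (fun (ζ : Nat) => Nat) 2 (fun (j : Nat) => fun (α : Nat) => succ α) κ) 0) (vcons Nat 0 9 (vnil Nat))
  ~> vcons Nat 1 (elimNat (fun (κ : Nat) => Nat) 2 (fun (ζ : Nat) => fun (j : Nat) => succ j) 0) (vcons Nat 0 9 (vnil Nat))
  ~> vcons Nat 1 2 (vcons Nat 0 9 (vnil Nat))
type:
  Vec Nat 2


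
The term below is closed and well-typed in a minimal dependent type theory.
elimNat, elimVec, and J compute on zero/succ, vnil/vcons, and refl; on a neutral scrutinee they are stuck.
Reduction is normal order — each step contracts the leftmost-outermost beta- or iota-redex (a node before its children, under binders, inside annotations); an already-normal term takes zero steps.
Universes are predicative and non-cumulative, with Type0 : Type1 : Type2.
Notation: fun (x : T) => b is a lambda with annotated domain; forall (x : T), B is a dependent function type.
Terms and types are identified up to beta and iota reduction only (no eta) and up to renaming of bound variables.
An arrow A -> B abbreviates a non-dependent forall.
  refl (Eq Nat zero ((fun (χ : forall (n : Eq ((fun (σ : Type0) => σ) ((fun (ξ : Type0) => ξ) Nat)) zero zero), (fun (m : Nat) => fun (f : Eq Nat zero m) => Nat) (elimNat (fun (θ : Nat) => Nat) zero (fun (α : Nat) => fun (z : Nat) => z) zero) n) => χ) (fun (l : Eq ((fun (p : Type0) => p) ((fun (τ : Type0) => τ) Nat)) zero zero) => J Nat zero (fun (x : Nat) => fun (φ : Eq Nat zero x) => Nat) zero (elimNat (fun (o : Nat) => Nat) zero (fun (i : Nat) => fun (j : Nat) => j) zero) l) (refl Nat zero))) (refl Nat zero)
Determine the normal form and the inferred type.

reduced normal form:
  refl (Eq Nat zero zero) (refl Nat zero)
type:
  Eq (Eq Nat zero zero) (refl Nat zero) (refl Nat zero)
observation: 3 normal-order steps separate the term from its normal form.
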